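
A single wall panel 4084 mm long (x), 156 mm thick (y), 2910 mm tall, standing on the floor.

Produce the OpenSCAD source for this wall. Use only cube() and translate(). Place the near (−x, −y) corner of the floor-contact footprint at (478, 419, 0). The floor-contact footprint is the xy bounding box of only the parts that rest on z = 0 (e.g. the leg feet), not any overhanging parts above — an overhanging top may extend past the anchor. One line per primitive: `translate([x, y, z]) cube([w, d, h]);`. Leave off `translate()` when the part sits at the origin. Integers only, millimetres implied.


translate([478, 419, 0]) cube([4084, 156, 2910]);


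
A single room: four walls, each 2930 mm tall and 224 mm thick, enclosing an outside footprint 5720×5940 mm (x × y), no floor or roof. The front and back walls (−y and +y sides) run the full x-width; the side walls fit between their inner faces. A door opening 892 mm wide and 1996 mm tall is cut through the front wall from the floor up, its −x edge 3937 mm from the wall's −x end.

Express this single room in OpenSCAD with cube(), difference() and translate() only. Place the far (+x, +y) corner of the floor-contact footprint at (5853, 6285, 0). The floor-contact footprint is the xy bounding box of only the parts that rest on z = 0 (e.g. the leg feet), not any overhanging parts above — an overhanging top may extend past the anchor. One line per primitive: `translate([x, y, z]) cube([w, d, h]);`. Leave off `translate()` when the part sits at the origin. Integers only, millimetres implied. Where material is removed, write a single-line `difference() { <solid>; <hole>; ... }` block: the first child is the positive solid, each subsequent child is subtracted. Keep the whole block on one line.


difference() { translate([133, 345, 0]) cube([5720, 224, 2930]); translate([4070, 345, 0]) cube([892, 224, 1996]); }
translate([133, 6061, 0]) cube([5720, 224, 2930]);
translate([133, 569, 0]) cube([224, 5492, 2930]);
translate([5629, 569, 0]) cube([224, 5492, 2930]);


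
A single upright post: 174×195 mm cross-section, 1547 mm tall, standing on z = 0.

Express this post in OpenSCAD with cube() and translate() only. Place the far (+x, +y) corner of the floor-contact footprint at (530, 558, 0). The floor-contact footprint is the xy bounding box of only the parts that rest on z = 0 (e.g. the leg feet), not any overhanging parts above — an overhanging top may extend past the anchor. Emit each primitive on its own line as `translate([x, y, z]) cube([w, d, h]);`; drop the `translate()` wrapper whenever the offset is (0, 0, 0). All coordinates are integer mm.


translate([356, 363, 0]) cube([174, 195, 1547]);


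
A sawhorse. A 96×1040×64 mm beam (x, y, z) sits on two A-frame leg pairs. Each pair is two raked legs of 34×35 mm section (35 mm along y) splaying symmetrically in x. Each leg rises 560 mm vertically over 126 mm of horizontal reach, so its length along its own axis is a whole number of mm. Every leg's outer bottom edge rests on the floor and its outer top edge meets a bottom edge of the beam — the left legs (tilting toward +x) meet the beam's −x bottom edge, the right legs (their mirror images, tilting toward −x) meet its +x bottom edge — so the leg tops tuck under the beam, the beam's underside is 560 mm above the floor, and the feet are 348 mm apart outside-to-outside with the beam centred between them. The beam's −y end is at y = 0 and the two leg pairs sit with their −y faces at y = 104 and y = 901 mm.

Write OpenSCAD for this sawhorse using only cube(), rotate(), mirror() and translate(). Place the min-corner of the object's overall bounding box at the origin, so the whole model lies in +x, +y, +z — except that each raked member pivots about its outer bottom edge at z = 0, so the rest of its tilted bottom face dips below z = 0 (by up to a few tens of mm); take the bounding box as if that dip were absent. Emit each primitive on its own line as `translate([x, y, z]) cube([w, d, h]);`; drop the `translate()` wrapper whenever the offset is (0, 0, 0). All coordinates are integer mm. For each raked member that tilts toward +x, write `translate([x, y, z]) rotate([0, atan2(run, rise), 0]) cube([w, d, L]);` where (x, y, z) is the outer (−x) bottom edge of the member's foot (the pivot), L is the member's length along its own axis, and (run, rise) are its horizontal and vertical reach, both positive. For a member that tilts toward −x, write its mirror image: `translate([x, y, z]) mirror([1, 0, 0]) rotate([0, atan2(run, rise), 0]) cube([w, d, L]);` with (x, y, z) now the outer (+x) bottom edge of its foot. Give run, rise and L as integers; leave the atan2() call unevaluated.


// leg length = √(126² + 560²) = 574
// right-leg outer foot x = 2·126 + 96 = 348
// beam min-corner = (126, 0, 560)
translate([126, 0, 560]) cube([96, 1040, 64]);
translate([0, 104, 0]) rotate([0, atan2(126, 560), 0]) cube([34, 35, 574]);
translate([348, 104, 0]) mirror([1, 0, 0]) rotate([0, atan2(126, 560), 0]) cube([34, 35, 574]);
translate([0, 901, 0]) rotate([0, atan2(126, 560), 0]) cube([34, 35, 574]);
translate([348, 901, 0]) mirror([1, 0, 0]) rotate([0, atan2(126, 560), 0]) cube([34, 35, 574]);


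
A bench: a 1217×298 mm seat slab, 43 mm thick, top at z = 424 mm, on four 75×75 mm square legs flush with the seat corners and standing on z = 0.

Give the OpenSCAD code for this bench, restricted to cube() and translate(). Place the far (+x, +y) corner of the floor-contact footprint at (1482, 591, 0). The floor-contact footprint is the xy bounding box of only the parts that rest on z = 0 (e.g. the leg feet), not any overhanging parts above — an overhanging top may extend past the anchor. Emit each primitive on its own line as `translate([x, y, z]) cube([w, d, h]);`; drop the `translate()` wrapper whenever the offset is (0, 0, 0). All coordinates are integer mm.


translate([265, 293, 381]) cube([1217, 298, 43]);
translate([265, 293, 0]) cube([75, 75, 381]);
translate([265, 516, 0]) cube([75, 75, 381]);
translate([1407, 293, 0]) cube([75, 75, 381]);
translate([1407, 516, 0]) cube([75, 75, 381]);


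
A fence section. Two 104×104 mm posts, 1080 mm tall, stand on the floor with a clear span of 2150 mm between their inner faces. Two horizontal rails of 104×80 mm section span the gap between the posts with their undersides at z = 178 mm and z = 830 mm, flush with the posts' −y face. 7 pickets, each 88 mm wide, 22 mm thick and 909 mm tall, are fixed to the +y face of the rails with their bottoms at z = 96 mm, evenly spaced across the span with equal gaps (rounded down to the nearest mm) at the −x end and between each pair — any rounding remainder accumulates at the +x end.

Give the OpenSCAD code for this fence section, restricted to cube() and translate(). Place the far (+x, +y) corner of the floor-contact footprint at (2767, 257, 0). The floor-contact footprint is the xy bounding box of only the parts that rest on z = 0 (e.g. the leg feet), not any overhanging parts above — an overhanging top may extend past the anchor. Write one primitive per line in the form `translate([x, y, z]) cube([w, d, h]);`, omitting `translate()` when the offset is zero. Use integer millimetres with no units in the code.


translate([409, 153, 0]) cube([104, 104, 1080]);
translate([2663, 153, 0]) cube([104, 104, 1080]);
translate([513, 153, 178]) cube([2150, 104, 80]);
translate([513, 153, 830]) cube([2150, 104, 80]);
translate([704, 257, 96]) cube([88, 22, 909]);
translate([983, 257, 96]) cube([88, 22, 909]);
translate([1262, 257, 96]) cube([88, 22, 909]);
translate([1541, 257, 96]) cube([88, 22, 909]);
translate([1820, 257, 96]) cube([88, 22, 909]);
translate([2099, 257, 96]) cube([88, 22, 909]);
translate([2378, 257, 96]) cube([88, 22, 909]);


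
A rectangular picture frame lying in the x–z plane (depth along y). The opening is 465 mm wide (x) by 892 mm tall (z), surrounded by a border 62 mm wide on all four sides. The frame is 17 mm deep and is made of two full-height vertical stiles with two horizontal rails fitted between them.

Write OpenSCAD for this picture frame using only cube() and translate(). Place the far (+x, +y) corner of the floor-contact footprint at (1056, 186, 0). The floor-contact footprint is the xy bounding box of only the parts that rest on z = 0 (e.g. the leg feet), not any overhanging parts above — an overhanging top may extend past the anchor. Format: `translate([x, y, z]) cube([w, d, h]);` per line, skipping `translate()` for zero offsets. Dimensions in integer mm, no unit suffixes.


translate([467, 169, 0]) cube([62, 17, 1016]);
translate([994, 169, 0]) cube([62, 17, 1016]);
translate([529, 169, 0]) cube([465, 17, 62]);
translate([529, 169, 954]) cube([465, 17, 62]);


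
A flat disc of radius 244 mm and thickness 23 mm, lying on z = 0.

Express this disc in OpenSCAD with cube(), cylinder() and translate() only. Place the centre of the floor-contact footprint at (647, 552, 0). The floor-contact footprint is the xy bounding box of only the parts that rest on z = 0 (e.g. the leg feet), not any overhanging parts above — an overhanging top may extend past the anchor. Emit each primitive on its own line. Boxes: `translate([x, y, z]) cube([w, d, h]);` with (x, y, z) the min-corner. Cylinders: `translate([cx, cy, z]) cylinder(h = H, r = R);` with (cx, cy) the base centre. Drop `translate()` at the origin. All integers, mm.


translate([647, 552, 0]) cylinder(h = 23, r = 244);


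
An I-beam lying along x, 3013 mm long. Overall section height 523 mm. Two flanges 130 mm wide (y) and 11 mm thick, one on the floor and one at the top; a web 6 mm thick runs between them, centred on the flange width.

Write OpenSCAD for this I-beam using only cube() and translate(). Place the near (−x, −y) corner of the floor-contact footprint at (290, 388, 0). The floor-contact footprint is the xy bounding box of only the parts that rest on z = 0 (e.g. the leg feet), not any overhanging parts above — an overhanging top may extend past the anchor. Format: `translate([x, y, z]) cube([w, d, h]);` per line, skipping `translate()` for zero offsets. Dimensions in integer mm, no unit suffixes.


translate([290, 388, 0]) cube([3013, 130, 11]);
translate([290, 450, 11]) cube([3013, 6, 501]);
translate([290, 388, 512]) cube([3013, 130, 11]);


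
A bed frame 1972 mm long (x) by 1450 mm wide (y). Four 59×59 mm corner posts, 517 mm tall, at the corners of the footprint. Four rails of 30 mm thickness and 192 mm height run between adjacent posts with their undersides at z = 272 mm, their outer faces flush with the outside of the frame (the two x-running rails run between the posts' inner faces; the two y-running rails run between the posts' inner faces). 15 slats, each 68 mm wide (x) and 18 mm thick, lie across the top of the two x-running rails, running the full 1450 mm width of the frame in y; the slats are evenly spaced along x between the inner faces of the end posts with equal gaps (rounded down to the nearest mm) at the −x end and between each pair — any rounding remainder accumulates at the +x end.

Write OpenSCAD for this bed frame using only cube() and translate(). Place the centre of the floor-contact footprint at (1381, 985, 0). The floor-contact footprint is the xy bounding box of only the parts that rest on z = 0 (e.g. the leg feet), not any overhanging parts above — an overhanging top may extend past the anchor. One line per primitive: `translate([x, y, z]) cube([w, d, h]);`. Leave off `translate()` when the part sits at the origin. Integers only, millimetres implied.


translate([395, 260, 0]) cube([59, 59, 517]);
translate([395, 1651, 0]) cube([59, 59, 517]);
translate([2308, 260, 0]) cube([59, 59, 517]);
translate([2308, 1651, 0]) cube([59, 59, 517]);
translate([454, 260, 272]) cube([1854, 30, 192]);
translate([454, 1680, 272]) cube([1854, 30, 192]);
translate([395, 319, 272]) cube([30, 1332, 192]);
translate([2337, 319, 272]) cube([30, 1332, 192]);
translate([506, 260, 464]) cube([68, 1450, 18]);
translate([626, 260, 464]) cube([68, 1450, 18]);
translate([746, 260, 464]) cube([68, 1450, 18]);
translate([866, 260, 464]) cube([68, 1450, 18]);
translate([986, 260, 464]) cube([68, 1450, 18]);
translate([1106, 260, 464]) cube([68, 1450, 18]);
translate([1226, 260, 464]) cube([68, 1450, 18]);
translate([1346, 260, 464]) cube([68, 1450, 18]);
translate([1466, 260, 464]) cube([68, 1450, 18]);
translate([1586, 260, 464]) cube([68, 1450, 18]);
translate([1706, 260, 464]) cube([68, 1450, 18]);
translate([1826, 260, 464]) cube([68, 1450, 18]);
translate([1946, 260, 464]) cube([68, 1450, 18]);
translate([2066, 260, 464]) cube([68, 1450, 18]);
translate([2186, 260, 464]) cube([68, 1450, 18]);


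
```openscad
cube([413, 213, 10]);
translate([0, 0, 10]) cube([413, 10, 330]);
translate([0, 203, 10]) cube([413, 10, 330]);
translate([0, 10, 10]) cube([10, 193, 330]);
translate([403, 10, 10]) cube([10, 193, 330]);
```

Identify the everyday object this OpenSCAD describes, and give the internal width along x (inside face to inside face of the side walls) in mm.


An open box. The internal width is 393 mm.

A 413×213 base slab with four walls standing on it — an open box. The base is 413 mm wide and the walls are 10 mm thick, so the internal width is 413 − 2 × 10 = 393 mm.


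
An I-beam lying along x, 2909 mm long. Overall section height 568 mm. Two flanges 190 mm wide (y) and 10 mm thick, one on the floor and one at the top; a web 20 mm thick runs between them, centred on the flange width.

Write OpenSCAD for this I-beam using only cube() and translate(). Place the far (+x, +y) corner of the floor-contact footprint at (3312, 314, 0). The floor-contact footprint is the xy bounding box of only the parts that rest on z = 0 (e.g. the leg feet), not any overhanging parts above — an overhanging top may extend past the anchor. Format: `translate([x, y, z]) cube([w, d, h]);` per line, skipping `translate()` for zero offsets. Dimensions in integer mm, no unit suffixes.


translate([403, 124, 0]) cube([2909, 190, 10]);
translate([403, 209, 10]) cube([2909, 20, 548]);
translate([403, 124, 558]) cube([2909, 190, 10]);


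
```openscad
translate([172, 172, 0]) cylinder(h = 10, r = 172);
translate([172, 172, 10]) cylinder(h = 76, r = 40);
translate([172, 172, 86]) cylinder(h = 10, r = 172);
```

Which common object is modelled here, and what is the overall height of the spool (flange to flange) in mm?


A spool. The overall height is 96 mm.

Three coaxial cylinders, large–small–large — a spool. Two 10 mm flanges and a 76 mm core give 10 + 76 + 10 = 96 mm.


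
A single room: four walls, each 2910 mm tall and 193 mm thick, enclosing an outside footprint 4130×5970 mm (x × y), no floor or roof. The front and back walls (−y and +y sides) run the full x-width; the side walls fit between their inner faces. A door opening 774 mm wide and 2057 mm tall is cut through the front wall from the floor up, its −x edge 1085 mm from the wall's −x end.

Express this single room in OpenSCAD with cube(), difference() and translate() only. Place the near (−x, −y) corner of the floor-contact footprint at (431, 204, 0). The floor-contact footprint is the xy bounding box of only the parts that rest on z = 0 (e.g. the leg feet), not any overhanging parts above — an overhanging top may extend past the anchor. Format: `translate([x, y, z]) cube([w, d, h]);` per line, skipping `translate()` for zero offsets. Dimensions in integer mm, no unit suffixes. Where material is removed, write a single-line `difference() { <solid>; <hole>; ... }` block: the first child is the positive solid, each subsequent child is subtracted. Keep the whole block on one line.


difference() { translate([431, 204, 0]) cube([4130, 193, 2910]); translate([1516, 204, 0]) cube([774, 193, 2057]); }
translate([431, 5981, 0]) cube([4130, 193, 2910]);
translate([431, 397, 0]) cube([193, 5584, 2910]);
translate([4368, 397, 0]) cube([193, 5584, 2910]);


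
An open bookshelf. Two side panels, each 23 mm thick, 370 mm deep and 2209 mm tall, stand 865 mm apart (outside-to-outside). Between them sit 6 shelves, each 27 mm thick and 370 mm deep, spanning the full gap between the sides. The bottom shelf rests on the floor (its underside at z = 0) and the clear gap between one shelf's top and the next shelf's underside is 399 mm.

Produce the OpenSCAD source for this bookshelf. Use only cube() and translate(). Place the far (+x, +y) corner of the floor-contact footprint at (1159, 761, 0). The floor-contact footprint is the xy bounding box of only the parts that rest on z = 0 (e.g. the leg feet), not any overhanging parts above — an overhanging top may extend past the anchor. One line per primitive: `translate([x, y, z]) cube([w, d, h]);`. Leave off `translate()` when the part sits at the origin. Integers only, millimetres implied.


translate([294, 391, 0]) cube([23, 370, 2209]);
translate([1136, 391, 0]) cube([23, 370, 2209]);
translate([317, 391, 0]) cube([819, 370, 27]);
translate([317, 391, 426]) cube([819, 370, 27]);
translate([317, 391, 852]) cube([819, 370, 27]);
translate([317, 391, 1278]) cube([819, 370, 27]);
translate([317, 391, 1704]) cube([819, 370, 27]);
translate([317, 391, 2130]) cube([819, 370, 27]);


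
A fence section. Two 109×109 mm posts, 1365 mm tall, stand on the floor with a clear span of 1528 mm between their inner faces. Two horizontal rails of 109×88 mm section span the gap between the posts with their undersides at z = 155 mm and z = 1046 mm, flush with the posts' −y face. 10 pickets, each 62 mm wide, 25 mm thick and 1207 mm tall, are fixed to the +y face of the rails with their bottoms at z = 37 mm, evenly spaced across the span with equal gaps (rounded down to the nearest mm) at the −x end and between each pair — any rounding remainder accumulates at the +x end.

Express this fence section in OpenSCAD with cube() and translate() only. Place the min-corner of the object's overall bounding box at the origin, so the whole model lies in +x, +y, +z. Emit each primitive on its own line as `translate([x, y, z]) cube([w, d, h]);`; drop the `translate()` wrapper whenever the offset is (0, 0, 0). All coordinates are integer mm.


cube([109, 109, 1365]);
translate([1637, 0, 0]) cube([109, 109, 1365]);
translate([109, 0, 155]) cube([1528, 109, 88]);
translate([109, 0, 1046]) cube([1528, 109, 88]);
translate([191, 109, 37]) cube([62, 25, 1207]);
translate([335, 109, 37]) cube([62, 25, 1207]);
translate([479, 109, 37]) cube([62, 25, 1207]);
translate([623, 109, 37]) cube([62, 25, 1207]);
translate([767, 109, 37]) cube([62, 25, 1207]);
translate([911, 109, 37]) cube([62, 25, 1207]);
translate([1055, 109, 37]) cube([62, 25, 1207]);
translate([1199, 109, 37]) cube([62, 25, 1207]);
translate([1343, 109, 37]) cube([62, 25, 1207]);
translate([1487, 109, 37]) cube([62, 25, 1207]);


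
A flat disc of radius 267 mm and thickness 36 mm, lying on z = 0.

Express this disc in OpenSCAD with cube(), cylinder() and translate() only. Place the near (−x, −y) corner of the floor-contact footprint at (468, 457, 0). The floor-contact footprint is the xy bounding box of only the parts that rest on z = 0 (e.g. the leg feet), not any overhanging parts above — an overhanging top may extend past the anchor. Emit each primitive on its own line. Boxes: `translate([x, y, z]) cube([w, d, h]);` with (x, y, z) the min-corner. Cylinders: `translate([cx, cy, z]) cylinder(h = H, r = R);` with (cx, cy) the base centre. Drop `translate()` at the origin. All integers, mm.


translate([735, 724, 0]) cylinder(h = 36, r = 267);


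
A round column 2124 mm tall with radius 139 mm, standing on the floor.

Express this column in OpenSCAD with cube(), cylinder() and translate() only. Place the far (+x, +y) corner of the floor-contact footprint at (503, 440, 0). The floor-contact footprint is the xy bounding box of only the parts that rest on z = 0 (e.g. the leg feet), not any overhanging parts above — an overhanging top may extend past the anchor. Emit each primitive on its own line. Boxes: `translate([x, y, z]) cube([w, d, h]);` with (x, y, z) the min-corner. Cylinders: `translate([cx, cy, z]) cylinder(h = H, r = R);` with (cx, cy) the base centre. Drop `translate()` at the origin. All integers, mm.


translate([364, 301, 0]) cylinder(h = 2124, r = 139);


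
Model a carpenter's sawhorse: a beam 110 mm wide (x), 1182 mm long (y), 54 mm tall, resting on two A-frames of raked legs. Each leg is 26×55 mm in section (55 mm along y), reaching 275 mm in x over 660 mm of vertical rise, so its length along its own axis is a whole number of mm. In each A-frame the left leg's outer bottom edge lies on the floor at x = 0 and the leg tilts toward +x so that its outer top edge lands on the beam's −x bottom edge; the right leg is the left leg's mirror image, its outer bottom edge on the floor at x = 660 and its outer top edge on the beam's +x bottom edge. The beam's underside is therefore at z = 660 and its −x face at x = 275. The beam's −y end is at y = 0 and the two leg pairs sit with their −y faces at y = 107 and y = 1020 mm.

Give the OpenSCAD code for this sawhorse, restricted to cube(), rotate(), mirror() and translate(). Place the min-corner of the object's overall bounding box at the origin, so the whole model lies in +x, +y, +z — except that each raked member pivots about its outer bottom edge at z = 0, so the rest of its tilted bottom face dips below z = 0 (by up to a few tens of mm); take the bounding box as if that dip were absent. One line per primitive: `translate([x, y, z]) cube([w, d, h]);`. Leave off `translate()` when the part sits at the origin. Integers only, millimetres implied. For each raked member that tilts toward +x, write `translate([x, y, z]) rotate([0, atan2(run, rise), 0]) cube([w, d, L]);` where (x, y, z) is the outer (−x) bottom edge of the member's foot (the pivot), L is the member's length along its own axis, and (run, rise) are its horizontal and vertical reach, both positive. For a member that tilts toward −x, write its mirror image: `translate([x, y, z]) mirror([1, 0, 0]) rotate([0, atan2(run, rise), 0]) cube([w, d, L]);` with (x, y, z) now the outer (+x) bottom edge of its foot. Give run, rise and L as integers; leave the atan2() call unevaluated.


// leg length = √(275² + 660²) = 715
// right-leg outer foot x = 2·275 + 110 = 660
// beam min-corner = (275, 0, 660)
translate([275, 0, 660]) cube([110, 1182, 54]);
translate([0, 107, 0]) rotate([0, atan2(275, 660), 0]) cube([26, 55, 715]);
translate([660, 107, 0]) mirror([1, 0, 0]) rotate([0, atan2(275, 660), 0]) cube([26, 55, 715]);
translate([0, 1020, 0]) rotate([0, atan2(275, 660), 0]) cube([26, 55, 715]);
translate([660, 1020, 0]) mirror([1, 0, 0]) rotate([0, atan2(275, 660), 0]) cube([26, 55, 715]);


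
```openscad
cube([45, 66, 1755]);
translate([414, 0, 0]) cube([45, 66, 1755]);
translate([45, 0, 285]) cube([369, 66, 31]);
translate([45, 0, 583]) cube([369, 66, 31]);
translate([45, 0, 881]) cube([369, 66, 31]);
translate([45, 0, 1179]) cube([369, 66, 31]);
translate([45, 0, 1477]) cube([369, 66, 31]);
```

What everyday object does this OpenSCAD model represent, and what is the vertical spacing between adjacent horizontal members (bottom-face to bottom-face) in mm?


A ladder. The rung spacing is 298 mm.

Two tall 45×66 posts with 5 short bars between them — a ladder. Adjacent rungs sit at z = 285 and z = 583, so the spacing is 583 − 285 = 298 mm.


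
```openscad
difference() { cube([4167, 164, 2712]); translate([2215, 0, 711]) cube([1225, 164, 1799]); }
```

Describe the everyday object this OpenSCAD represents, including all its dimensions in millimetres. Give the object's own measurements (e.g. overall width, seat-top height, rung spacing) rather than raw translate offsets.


A wall 4167 mm long (x), 164 mm thick (y), 2712 mm tall, with a rectangular window opening cut through it. The opening is 1225 mm wide and 1799 mm tall; its sill is at z = 711 mm and its near (−x) edge is 2215 mm from the wall's −x end. The opening passes through the full wall thickness.


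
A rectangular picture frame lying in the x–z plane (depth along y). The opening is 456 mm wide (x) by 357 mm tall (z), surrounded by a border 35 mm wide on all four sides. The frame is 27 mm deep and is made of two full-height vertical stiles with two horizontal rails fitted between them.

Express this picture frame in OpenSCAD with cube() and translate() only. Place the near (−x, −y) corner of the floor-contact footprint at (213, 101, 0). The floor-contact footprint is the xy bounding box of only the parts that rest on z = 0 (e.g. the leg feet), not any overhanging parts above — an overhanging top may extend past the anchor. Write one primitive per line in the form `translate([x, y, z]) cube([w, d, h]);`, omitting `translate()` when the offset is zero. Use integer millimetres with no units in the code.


translate([213, 101, 0]) cube([35, 27, 427]);
translate([704, 101, 0]) cube([35, 27, 427]);
translate([248, 101, 0]) cube([456, 27, 35]);
translate([248, 101, 392]) cube([456, 27, 35]);


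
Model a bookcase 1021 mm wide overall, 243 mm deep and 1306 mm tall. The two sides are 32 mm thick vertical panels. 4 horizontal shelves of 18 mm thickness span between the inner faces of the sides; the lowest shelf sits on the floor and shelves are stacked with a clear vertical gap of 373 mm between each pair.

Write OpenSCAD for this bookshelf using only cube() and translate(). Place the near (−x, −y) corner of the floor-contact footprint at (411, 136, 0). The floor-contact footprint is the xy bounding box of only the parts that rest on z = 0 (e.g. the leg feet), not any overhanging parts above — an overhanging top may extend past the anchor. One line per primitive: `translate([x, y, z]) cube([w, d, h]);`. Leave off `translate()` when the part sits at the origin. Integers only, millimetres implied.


translate([411, 136, 0]) cube([32, 243, 1306]);
translate([1400, 136, 0]) cube([32, 243, 1306]);
translate([443, 136, 0]) cube([957, 243, 18]);
translate([443, 136, 391]) cube([957, 243, 18]);
translate([443, 136, 782]) cube([957, 243, 18]);
translate([443, 136, 1173]) cube([957, 243, 18]);


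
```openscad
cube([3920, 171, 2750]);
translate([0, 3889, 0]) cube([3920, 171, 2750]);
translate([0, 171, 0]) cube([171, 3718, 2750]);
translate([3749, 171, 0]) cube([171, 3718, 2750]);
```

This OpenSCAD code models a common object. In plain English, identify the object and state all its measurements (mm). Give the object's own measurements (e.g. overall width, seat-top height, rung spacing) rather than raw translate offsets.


The wall frame of a small rectangular building: four walls, each 2750 mm tall and 171 mm thick, enclosing a footprint 3920 mm (x) by 4060 mm (y) outside-to-outside, with no floor or roof. The front and back walls (the −y and +y sides) span the full width; the two side walls fit between them.


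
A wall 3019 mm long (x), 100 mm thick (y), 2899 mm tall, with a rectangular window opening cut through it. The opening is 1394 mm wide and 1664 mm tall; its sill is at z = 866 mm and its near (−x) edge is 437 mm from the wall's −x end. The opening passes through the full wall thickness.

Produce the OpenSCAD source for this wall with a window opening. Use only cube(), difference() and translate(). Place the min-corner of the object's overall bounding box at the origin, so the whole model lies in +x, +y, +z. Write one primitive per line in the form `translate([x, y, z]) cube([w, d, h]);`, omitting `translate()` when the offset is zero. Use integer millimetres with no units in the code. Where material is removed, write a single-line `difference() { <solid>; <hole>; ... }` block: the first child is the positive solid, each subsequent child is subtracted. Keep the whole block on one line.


difference() { cube([3019, 100, 2899]); translate([437, 0, 866]) cube([1394, 100, 1664]); }


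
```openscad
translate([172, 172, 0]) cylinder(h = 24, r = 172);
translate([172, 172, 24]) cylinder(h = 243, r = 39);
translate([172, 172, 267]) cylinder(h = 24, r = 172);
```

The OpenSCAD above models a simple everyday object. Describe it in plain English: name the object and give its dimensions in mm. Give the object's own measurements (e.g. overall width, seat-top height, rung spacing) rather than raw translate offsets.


A spool: two coaxial disc flanges of radius 172 mm and thickness 24 mm, joined by a core cylinder of radius 39 mm and height 243 mm. The lower flange rests on z = 0 and the three cylinders share a vertical axis.


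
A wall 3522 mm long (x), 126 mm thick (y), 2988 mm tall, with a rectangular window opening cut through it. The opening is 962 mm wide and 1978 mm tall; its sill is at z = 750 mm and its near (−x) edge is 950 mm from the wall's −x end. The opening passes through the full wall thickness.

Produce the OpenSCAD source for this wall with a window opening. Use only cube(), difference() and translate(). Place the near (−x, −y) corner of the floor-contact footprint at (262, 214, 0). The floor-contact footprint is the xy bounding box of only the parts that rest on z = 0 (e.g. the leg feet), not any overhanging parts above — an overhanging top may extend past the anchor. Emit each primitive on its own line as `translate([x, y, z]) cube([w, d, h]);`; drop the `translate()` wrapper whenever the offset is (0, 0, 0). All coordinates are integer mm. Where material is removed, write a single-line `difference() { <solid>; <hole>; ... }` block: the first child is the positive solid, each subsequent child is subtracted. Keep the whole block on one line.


difference() { translate([262, 214, 0]) cube([3522, 126, 2988]); translate([1212, 214, 750]) cube([962, 126, 1978]); }


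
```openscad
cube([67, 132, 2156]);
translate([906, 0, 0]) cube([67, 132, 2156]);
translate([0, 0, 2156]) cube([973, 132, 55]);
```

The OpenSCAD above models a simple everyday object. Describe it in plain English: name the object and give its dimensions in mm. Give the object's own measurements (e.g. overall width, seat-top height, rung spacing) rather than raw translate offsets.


A door frame. The clear opening is 839 mm wide and 2156 mm high. Two 67 mm wide jambs, 132 mm deep, stand either side of the opening from the floor to the top of the opening. A 55 mm thick head sits across the top of both jambs, spanning the full outside width of the frame.


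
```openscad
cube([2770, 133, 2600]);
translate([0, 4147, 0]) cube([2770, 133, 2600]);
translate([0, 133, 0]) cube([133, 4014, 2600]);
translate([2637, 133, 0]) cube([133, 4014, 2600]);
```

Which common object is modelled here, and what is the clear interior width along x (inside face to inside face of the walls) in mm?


A house (or room) frame. The interior width is 2504 mm.

Four 2600 mm walls enclosing a rectangle with no floor or roof — a room or house frame. Outside width is 2770 mm and wall thickness is 133 mm, so the interior width is 2770 − 2 × 133 = 2504 mm.


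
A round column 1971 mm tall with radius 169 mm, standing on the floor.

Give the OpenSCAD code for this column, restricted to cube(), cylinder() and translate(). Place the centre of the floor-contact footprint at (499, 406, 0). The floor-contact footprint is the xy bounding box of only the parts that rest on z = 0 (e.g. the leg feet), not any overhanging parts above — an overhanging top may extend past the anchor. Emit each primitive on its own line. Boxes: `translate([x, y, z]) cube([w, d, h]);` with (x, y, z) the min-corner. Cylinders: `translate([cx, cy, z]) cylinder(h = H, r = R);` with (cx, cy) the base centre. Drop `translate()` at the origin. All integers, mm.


translate([499, 406, 0]) cylinder(h = 1971, r = 169);


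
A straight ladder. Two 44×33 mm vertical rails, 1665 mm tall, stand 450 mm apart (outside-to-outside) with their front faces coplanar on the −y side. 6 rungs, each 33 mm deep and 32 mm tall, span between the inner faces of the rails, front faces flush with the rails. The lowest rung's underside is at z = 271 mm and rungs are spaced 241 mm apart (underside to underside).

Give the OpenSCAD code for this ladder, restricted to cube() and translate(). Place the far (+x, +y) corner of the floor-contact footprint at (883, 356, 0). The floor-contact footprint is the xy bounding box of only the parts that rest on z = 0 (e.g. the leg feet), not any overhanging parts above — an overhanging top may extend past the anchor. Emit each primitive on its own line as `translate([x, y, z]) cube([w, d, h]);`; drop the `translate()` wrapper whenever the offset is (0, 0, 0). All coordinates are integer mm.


translate([433, 323, 0]) cube([44, 33, 1665]);
translate([839, 323, 0]) cube([44, 33, 1665]);
translate([477, 323, 271]) cube([362, 33, 32]);
translate([477, 323, 512]) cube([362, 33, 32]);
translate([477, 323, 753]) cube([362, 33, 32]);
translate([477, 323, 994]) cube([362, 33, 32]);
translate([477, 323, 1235]) cube([362, 33, 32]);
translate([477, 323, 1476]) cube([362, 33, 32]);


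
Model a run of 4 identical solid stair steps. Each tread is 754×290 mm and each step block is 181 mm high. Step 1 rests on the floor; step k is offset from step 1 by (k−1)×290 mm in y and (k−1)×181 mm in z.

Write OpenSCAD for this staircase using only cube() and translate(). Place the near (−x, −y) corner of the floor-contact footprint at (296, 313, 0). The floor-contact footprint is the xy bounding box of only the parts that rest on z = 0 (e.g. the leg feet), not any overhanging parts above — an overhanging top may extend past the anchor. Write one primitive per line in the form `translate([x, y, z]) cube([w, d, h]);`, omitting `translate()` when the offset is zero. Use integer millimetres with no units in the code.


translate([296, 313, 0]) cube([754, 290, 181]);
translate([296, 603, 181]) cube([754, 290, 181]);
translate([296, 893, 362]) cube([754, 290, 181]);
translate([296, 1183, 543]) cube([754, 290, 181]);


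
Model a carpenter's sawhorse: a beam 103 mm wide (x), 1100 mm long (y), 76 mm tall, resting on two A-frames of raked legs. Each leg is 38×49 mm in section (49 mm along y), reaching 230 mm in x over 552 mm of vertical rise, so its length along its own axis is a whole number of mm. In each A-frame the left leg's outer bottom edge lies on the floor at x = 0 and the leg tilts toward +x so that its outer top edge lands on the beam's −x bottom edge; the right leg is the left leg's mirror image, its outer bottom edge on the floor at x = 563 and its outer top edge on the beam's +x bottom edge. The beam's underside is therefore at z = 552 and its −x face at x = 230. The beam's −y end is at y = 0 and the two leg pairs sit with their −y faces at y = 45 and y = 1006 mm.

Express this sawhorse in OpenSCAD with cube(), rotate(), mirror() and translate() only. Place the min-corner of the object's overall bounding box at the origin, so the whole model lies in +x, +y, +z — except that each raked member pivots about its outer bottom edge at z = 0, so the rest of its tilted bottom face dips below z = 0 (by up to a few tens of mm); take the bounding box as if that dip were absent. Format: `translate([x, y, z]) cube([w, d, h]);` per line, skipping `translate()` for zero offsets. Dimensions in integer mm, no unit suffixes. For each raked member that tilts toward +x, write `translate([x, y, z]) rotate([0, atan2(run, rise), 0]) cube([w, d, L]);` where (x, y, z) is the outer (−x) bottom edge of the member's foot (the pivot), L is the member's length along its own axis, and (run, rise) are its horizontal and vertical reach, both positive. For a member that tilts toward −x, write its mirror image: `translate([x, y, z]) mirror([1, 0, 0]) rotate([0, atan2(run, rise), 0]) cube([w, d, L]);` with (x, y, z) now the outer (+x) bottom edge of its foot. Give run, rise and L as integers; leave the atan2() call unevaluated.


// leg length = √(230² + 552²) = 598
// right-leg outer foot x = 2·230 + 103 = 563
// beam min-corner = (230, 0, 552)
translate([230, 0, 552]) cube([103, 1100, 76]);
translate([0, 45, 0]) rotate([0, atan2(230, 552), 0]) cube([38, 49, 598]);
translate([563, 45, 0]) mirror([1, 0, 0]) rotate([0, atan2(230, 552), 0]) cube([38, 49, 598]);
translate([0, 1006, 0]) rotate([0, atan2(230, 552), 0]) cube([38, 49, 598]);
translate([563, 1006, 0]) mirror([1, 0, 0]) rotate([0, atan2(230, 552), 0]) cube([38, 49, 598]);


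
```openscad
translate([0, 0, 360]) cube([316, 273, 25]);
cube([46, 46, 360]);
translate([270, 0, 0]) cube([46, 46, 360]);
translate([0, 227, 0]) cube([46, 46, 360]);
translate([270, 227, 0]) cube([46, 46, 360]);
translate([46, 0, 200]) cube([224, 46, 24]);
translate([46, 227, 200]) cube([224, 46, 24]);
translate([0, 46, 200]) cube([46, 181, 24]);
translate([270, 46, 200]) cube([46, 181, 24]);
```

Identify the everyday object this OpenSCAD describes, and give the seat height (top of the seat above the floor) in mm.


A stool. The seat height is 385 mm.

A 316×273×25 slab at z = 360 on four corner posts — a stool. The seat top is 360 + 25 = 385 mm.


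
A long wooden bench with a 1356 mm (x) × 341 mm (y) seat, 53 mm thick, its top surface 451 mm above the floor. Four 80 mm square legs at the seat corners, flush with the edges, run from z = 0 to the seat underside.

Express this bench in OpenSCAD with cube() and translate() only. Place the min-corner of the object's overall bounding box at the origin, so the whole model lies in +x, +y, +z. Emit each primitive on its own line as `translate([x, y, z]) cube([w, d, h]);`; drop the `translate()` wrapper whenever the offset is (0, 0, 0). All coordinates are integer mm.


translate([0, 0, 398]) cube([1356, 341, 53]);
cube([80, 80, 398]);
translate([0, 261, 0]) cube([80, 80, 398]);
translate([1276, 0, 0]) cube([80, 80, 398]);
translate([1276, 261, 0]) cube([80, 80, 398]);


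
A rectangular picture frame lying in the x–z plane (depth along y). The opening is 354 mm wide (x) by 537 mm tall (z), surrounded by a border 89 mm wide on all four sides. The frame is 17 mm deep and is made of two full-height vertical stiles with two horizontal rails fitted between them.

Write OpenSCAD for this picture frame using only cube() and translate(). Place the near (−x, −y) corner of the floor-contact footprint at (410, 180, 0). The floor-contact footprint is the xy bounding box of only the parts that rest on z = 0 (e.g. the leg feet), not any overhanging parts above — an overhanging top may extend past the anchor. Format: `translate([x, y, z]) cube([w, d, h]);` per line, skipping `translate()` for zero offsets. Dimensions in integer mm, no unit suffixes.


translate([410, 180, 0]) cube([89, 17, 715]);
translate([853, 180, 0]) cube([89, 17, 715]);
translate([499, 180, 0]) cube([354, 17, 89]);
translate([499, 180, 626]) cube([354, 17, 89]);


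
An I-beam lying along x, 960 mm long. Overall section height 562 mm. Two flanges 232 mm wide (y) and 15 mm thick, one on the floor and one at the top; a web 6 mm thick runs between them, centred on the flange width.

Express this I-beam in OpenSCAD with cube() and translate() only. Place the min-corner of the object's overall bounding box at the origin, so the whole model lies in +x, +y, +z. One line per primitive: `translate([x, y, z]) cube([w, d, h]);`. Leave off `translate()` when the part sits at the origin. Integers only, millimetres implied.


cube([960, 232, 15]);
translate([0, 113, 15]) cube([960, 6, 532]);
translate([0, 0, 547]) cube([960, 232, 15]);


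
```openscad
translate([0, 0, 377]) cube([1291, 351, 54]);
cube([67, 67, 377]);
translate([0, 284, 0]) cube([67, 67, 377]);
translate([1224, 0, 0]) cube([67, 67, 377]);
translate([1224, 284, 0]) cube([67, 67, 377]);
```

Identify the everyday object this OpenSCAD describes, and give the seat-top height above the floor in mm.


A bench. The seat-top height is 431 mm.

A long slab on four corner posts — a bench. The slab sits at z = 377 with thickness 54, so the top is 377 + 54 = 431 mm.


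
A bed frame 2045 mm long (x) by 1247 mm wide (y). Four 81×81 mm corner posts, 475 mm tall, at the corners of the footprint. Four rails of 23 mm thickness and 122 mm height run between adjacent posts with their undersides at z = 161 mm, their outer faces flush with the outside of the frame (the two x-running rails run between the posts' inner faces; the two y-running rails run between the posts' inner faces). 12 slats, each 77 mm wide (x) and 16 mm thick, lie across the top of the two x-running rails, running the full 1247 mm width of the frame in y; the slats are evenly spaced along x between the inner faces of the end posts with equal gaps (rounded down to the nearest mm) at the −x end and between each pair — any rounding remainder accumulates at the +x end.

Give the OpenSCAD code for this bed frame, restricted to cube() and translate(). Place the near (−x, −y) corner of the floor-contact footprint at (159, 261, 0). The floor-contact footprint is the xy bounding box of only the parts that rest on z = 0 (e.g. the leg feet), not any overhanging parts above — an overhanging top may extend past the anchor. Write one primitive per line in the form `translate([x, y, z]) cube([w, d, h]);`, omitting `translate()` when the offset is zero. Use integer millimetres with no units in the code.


// slat z = rail_z + rail_h = 161 + 122 = 283
// slat gap = ⌊(1883 − 12·77) / 13⌋ = 73
translate([159, 261, 0]) cube([81, 81, 475]);
translate([159, 1427, 0]) cube([81, 81, 475]);
translate([2123, 261, 0]) cube([81, 81, 475]);
translate([2123, 1427, 0]) cube([81, 81, 475]);
translate([240, 261, 161]) cube([1883, 23, 122]);
translate([240, 1485, 161]) cube([1883, 23, 122]);
translate([159, 342, 161]) cube([23, 1085, 122]);
translate([2181, 342, 161]) cube([23, 1085, 122]);
translate([313, 261, 283]) cube([77, 1247, 16]);
translate([463, 261, 283]) cube([77, 1247, 16]);
translate([613, 261, 283]) cube([77, 1247, 16]);
translate([763, 261, 283]) cube([77, 1247, 16]);
translate([913, 261, 283]) cube([77, 1247, 16]);
translate([1063, 261, 283]) cube([77, 1247, 16]);
translate([1213, 261, 283]) cube([77, 1247, 16]);
translate([1363, 261, 283]) cube([77, 1247, 16]);
translate([1513, 261, 283]) cube([77, 1247, 16]);
translate([1663, 261, 283]) cube([77, 1247, 16]);
translate([1813, 261, 283]) cube([77, 1247, 16]);
translate([1963, 261, 283]) cube([77, 1247, 16]);
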